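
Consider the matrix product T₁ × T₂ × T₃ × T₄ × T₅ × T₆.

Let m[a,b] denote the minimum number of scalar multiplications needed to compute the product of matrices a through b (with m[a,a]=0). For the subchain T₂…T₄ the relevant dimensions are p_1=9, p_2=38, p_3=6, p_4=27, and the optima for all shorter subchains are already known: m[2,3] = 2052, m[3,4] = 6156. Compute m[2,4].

3510

m[2,4] = min over k∈[2,3] of m[2,k]+m[k+1,4]+p_{1}·p_k·p_{4}.
k=2: 0 + 6156 + 9·38·27 = 15390; k=3: 2052 + 0 + 9·6·27 = 3510.
Minimum: 3510 at k=3.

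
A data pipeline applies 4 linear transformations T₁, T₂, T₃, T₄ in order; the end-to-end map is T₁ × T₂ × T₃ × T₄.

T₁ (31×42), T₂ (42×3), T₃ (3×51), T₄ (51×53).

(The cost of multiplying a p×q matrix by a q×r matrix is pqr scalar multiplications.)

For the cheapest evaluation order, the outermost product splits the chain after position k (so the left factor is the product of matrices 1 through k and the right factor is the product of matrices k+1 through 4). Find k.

Adjacent pairs: T₁T₂ = 31·42·3 = 3906; T₂T₃ = 42·3·51 = 6426; T₃T₄ = 3·51·53 = 8109.
Length 3: T₁..T₃: k=1: 0+6426+31·42·51=72828; k=2: 3906+0+31·3·51=8649 → min 8649 | T₂..T₄: k=2: 0+8109+42·3·53=14787; k=3: 6426+0+42·51·53=119952 → min 14787.
Top-level splits: k=1: (T₁..T₁)·(T₂..T₄) → 0+14787+31·42·53 = 83793; k=2: (T₁..T₂)·(T₃..T₄) → 3906+8109+31·3·53 = 16944; k=3: (T₁..T₃)·(T₄..T₄) → 8649+0+31·51·53 = 92442.
Best split is after T₂, i.e. k = 2.

2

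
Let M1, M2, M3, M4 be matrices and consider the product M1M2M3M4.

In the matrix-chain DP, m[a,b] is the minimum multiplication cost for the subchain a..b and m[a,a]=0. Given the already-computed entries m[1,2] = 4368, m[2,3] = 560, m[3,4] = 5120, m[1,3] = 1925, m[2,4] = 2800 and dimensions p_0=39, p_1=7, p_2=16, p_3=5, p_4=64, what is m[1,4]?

14405

m[1,4] = min over k∈[1,3] of m[1,k]+m[k+1,4]+p_{0}·p_k·p_{4}.
k=1: 0 + 2800 + 39·7·64 = 20272; k=2: 4368 + 5120 + 39·16·64 = 49424; k=3: 1925 + 0 + 39·5·64 = 14405.
Minimum: 14405 at k=3.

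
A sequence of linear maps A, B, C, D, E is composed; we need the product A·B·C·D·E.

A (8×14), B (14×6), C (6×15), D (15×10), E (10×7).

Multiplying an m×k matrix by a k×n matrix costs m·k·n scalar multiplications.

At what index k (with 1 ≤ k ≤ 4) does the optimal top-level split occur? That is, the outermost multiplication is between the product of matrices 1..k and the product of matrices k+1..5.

2

Adjacent pairs: AB = 8·14·6 = 672; BC = 14·6·15 = 1260; CD = 6·15·10 = 900; DE = 15·10·7 = 1050.
Length 3: A..C: k=1: 0+1260+8·14·15=2940; k=2: 672+0+8·6·15=1392 → min 1392 | B..D: k=2: 0+900+14·6·10=1740; k=3: 1260+0+14·15·10=3360 → min 1740 | C..E: k=3: 0+1050+6·15·7=1680; k=4: 900+0+6·10·7=1320 → min 1320.
Length 4: A..D: k=1: 0+1740+8·14·10=2860; k=2: 672+900+8·6·10=2052; k=3: 1392+0+8·15·10=2592 → min 2052 | B..E: k=2: 0+1320+14·6·7=1908; k=3: 1260+1050+14·15·7=3780; k=4: 1740+0+14·10·7=2720 → min 1908.
Top-level splits: k=1: (A..A)·(B..E) → 0+1908+8·14·7 = 2692; k=2: (A..B)·(C..E) → 672+1320+8·6·7 = 2328; k=3: (A..C)·(D..E) → 1392+1050+8·15·7 = 3282; k=4: (A..D)·(E..E) → 2052+0+8·10·7 = 2612.
Best split is after B, i.e. k = 2.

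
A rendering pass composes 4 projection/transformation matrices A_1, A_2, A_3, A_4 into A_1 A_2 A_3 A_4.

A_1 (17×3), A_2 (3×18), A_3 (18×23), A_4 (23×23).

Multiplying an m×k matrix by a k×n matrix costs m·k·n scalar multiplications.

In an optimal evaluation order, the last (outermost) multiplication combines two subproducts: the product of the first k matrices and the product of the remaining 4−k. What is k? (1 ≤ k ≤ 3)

1

Adjacent pairs: A_1A_2 = 17·3·18 = 918; A_2A_3 = 3·18·23 = 1242; A_3A_4 = 18·23·23 = 9522.
Length 3: A_1..A_3: k=1: 0+1242+17·3·23=2415; k=2: 918+0+17·18·23=7956 → min 2415 | A_2..A_4: k=2: 0+9522+3·18·23=10764; k=3: 1242+0+3·23·23=2829 → min 2829.
Top-level splits: k=1: (A_1..A_1)·(A_2..A_4) → 0+2829+17·3·23 = 4002; k=2: (A_1..A_2)·(A_3..A_4) → 918+9522+17·18·23 = 17478; k=3: (A_1..A_3)·(A_4..A_4) → 2415+0+17·23·23 = 11408.
Best split is after A_1, i.e. k = 1.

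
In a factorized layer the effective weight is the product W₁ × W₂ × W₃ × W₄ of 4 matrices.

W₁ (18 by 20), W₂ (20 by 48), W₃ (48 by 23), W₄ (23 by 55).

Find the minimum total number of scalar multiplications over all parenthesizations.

Adjacent pairs: W₁W₂ = 18·20·48 = 17280; W₂W₃ = 20·48·23 = 22080; W₃W₄ = 48·23·55 = 60720.
Length 3: W₁..W₃: k=1: 0+22080+18·20·23=30360; k=2: 17280+0+18·48·23=37152 → min 30360 | W₂..W₄: k=2: 0+60720+20·48·55=113520; k=3: 22080+0+20·23·55=47380 → min 47380.
Length 4: W₁..W₄: k=1: 0+47380+18·20·55=67180; k=2: 17280+60720+18·48·55=125520; k=3: 30360+0+18·23·55=53130 → min 53130.
Optimal order: ((W₁ × (W₂ × W₃)) × W₄) with cost 53130.

53130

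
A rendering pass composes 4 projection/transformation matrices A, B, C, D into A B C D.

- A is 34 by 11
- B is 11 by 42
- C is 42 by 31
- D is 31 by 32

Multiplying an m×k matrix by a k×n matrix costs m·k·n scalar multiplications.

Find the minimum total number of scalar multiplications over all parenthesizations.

37202

Adjacent pairs: AB = 34·11·42 = 15708; BC = 11·42·31 = 14322; CD = 42·31·32 = 41664.
Length 3: A..C: k=1: 0+14322+34·11·31=25916; k=2: 15708+0+34·42·31=59976 → min 25916 | B..D: k=2: 0+41664+11·42·32=56448; k=3: 14322+0+11·31·32=25234 → min 25234.
Length 4: A..D: k=1: 0+25234+34·11·32=37202; k=2: 15708+41664+34·42·32=103068; k=3: 25916+0+34·31·32=59644 → min 37202.
Optimal order: (A ((B C) D)) with cost 37202.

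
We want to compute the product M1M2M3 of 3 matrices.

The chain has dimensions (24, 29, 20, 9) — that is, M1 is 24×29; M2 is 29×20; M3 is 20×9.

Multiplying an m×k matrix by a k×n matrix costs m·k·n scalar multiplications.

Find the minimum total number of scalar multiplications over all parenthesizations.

Order (M1(M2M3)): (M2M3): 29×20 by 20×9 → 29×9, cost 29·20·9 = 5220; (M1(M2M3)): 24×29 by 29×9 → 24×9, cost 24·29·9 = 6264; cumulative 11484. Total 11484.
Order ((M1M2)M3): (M1M2): 24×29 by 29×20 → 24×20, cost 24·29·20 = 13920; ((M1M2)M3): 24×20 by 20×9 → 24×9, cost 24·20·9 = 4320; cumulative 18240. Total 18240.
Minimum: 11484.

11484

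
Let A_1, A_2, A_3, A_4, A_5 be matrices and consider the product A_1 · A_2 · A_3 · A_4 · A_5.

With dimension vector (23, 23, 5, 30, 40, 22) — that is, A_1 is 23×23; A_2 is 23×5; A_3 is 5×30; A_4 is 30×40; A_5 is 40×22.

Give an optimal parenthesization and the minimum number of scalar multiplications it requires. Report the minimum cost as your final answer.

15575

Adjacent pairs: A_1A_2 = 23·23·5 = 2645; A_2A_3 = 23·5·30 = 3450; A_3A_4 = 5·30·40 = 6000; A_4A_5 = 30·40·22 = 26400.
Length 3: A_1..A_3: k=1: 0+3450+23·23·30=19320; k=2: 2645+0+23·5·30=6095 → min 6095 | A_2..A_4: k=2: 0+6000+23·5·40=10600; k=3: 3450+0+23·30·40=31050 → min 10600 | A_3..A_5: k=3: 0+26400+5·30·22=29700; k=4: 6000+0+5·40·22=10400 → min 10400.
Length 4: A_1..A_4: k=1: 0+10600+23·23·40=31760; k=2: 2645+6000+23·5·40=13245; k=3: 6095+0+23·30·40=33695 → min 13245 | A_2..A_5: k=2: 0+10400+23·5·22=12930; k=3: 3450+26400+23·30·22=45030; k=4: 10600+0+23·40·22=30840 → min 12930.
Length 5: A_1..A_5: k=1: 0+12930+23·23·22=24568; k=2: 2645+10400+23·5·22=15575; k=3: 6095+26400+23·30·22=47675; k=4: 13245+0+23·40·22=33485 → min 15575.
Optimal parenthesization: ((A_1 · A_2) · ((A_3 · A_4) · A_5)) with cost 15575.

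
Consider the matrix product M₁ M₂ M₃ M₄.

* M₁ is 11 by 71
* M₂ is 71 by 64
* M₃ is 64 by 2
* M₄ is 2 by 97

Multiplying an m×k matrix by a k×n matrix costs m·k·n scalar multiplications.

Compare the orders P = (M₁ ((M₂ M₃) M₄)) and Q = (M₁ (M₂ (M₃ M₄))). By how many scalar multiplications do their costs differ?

430322

Order P = (M₁ ((M₂ M₃) M₄)): (M₂ M₃): 71×64 by 64×2 → 71×2, cost 71·64·2 = 9088; ((M₂ M₃) M₄): 71×2 by 2×97 → 71×97, cost 71·2·97 = 13774; cumulative 22862; (M₁ ((M₂ M₃) M₄)): 11×71 by 71×97 → 11×97, cost 11·71·97 = 75757; cumulative 98619. Total 98619.
Order Q = (M₁ (M₂ (M₃ M₄))): (M₃ M₄): 64×2 by 2×97 → 64×97, cost 64·2·97 = 12416; (M₂ (M₃ M₄)): 71×64 by 64×97 → 71×97, cost 71·64·97 = 440768; cumulative 453184; (M₁ (M₂ (M₃ M₄))): 11×71 by 71×97 → 11×97, cost 11·71·97 = 75757; cumulative 528941. Total 528941.
Difference: |98619 − 528941| = 430322.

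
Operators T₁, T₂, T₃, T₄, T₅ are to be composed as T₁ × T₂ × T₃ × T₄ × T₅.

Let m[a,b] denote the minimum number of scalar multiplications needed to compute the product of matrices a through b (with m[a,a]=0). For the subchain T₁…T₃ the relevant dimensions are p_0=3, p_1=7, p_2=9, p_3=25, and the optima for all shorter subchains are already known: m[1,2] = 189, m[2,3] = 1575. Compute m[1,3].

864

m[1,3] = min over k∈[1,2] of m[1,k]+m[k+1,3]+p_{0}·p_k·p_{3}.
k=1: 0 + 1575 + 3·7·25 = 2100; k=2: 189 + 0 + 3·9·25 = 864.
Minimum: 864 at k=2.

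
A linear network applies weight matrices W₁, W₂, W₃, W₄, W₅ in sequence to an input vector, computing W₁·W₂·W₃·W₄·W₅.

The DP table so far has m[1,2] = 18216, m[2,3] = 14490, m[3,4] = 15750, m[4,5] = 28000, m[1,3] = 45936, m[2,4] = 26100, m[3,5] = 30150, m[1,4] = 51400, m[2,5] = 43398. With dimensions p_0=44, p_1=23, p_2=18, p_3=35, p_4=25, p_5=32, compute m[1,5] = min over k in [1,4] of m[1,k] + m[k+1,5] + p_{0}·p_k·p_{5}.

m[1,5] = min over k∈[1,4] of m[1,k]+m[k+1,5]+p_{0}·p_k·p_{5}.
k=1: 0 + 43398 + 44·23·32 = 75782; k=2: 18216 + 30150 + 44·18·32 = 73710; k=3: 45936 + 28000 + 44·35·32 = 123216; k=4: 51400 + 0 + 44·25·32 = 86600.
Minimum: 73710 at k=2.

73710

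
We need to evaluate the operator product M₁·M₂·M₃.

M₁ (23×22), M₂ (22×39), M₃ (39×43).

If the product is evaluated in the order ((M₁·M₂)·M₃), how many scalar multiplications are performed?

58305

(M₁·M₂): 23×22 by 22×39 → 23×39, cost 23·22·39 = 19734
((M₁·M₂)·M₃): 23×39 by 39×43 → 23×43, cost 23·39·43 = 38571; cumulative 58305
Total: 58305 scalar multiplications.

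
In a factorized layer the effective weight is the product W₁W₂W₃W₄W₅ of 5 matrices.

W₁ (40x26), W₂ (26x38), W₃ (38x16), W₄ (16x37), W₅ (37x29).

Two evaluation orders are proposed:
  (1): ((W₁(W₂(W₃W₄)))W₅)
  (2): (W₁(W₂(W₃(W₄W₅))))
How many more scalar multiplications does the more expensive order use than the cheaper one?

Order (1) = ((W₁(W₂(W₃W₄)))W₅): (W₃W₄): 38×16 by 16×37 → 38×37, cost 38·16·37 = 22496; (W₂(W₃W₄)): 26×38 by 38×37 → 26×37, cost 26·38·37 = 36556; cumulative 59052; (W₁(W₂(W₃W₄))): 40×26 by 26×37 → 40×37, cost 40·26·37 = 38480; cumulative 97532; ((W₁(W₂(W₃W₄)))W₅): 40×37 by 37×29 → 40×29, cost 40·37·29 = 42920; cumulative 140452. Total 140452.
Order (2) = (W₁(W₂(W₃(W₄W₅)))): (W₄W₅): 16×37 by 37×29 → 16×29, cost 16·37·29 = 17168; (W₃(W₄W₅)): 38×16 by 16×29 → 38×29, cost 38·16·29 = 17632; cumulative 34800; (W₂(W₃(W₄W₅))): 26×38 by 38×29 → 26×29, cost 26·38·29 = 28652; cumulative 63452; (W₁(W₂(W₃(W₄W₅)))): 40×26 by 26×29 → 40×29, cost 40·26·29 = 30160; cumulative 93612. Total 93612.
Difference: |140452 − 93612| = 46840.

46840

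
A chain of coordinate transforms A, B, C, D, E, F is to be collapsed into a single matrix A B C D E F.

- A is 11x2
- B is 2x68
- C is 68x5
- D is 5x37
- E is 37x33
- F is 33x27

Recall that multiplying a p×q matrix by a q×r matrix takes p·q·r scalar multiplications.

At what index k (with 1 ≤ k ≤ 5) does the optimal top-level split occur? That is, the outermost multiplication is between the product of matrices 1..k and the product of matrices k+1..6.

1

Adjacent pairs: AB = 11·2·68 = 1496; BC = 2·68·5 = 680; CD = 68·5·37 = 12580; DE = 5·37·33 = 6105; EF = 37·33·27 = 32967.
Length 3: A..C: k=1: 0+680+11·2·5=790; k=2: 1496+0+11·68·5=5236 → min 790 | B..D: k=2: 0+12580+2·68·37=17612; k=3: 680+0+2·5·37=1050 → min 1050 | C..E: k=3: 0+6105+68·5·33=17325; k=4: 12580+0+68·37·33=95608 → min 17325 | D..F: k=4: 0+32967+5·37·27=37962; k=5: 6105+0+5·33·27=10560 → min 10560.
Length 4: A..D: k=1: 0+1050+11·2·37=1864; k=2: 1496+12580+11·68·37=41752; k=3: 790+0+11·5·37=2825 → min 1864 | B..E: k=2: 0+17325+2·68·33=21813; k=3: 680+6105+2·5·33=7115; k=4: 1050+0+2·37·33=3492 → min 3492 | C..F: k=3: 0+10560+68·5·27=19740; k=4: 12580+32967+68·37·27=113479; k=5: 17325+0+68·33·27=77913 → min 19740.
Length 5: A..E: k=1: 0+3492+11·2·33=4218; k=2: 1496+17325+11·68·33=43505; k=3: 790+6105+11·5·33=8710; k=4: 1864+0+11·37·33=15295 → min 4218 | B..F: k=2: 0+19740+2·68·27=23412; k=3: 680+10560+2·5·27=11510; k=4: 1050+32967+2·37·27=36015; k=5: 3492+0+2·33·27=5274 → min 5274.
Top-level splits: k=1: (A..A)·(B..F) → 0+5274+11·2·27 = 5868; k=2: (A..B)·(C..F) → 1496+19740+11·68·27 = 41432; k=3: (A..C)·(D..F) → 790+10560+11·5·27 = 12835; k=4: (A..D)·(E..F) → 1864+32967+11·37·27 = 45820; k=5: (A..E)·(F..F) → 4218+0+11·33·27 = 14019.
Best split is after A, i.e. k = 1.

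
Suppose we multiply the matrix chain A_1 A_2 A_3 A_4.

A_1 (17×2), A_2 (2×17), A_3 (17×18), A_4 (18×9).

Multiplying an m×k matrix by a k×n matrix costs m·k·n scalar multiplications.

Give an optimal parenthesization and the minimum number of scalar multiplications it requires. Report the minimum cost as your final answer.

1242

Adjacent pairs: A_1A_2 = 17·2·17 = 578; A_2A_3 = 2·17·18 = 612; A_3A_4 = 17·18·9 = 2754.
Length 3: A_1..A_3: k=1: 0+612+17·2·18=1224; k=2: 578+0+17·17·18=5780 → min 1224 | A_2..A_4: k=2: 0+2754+2·17·9=3060; k=3: 612+0+2·18·9=936 → min 936.
Length 4: A_1..A_4: k=1: 0+936+17·2·9=1242; k=2: 578+2754+17·17·9=5933; k=3: 1224+0+17·18·9=3978 → min 1242.
Optimal parenthesization: (A_1 ((A_2 A_3) A_4)) with cost 1242.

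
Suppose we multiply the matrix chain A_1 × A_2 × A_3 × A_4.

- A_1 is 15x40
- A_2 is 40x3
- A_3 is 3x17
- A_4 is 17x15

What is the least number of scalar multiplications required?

3240

Adjacent pairs: A_1A_2 = 15·40·3 = 1800; A_2A_3 = 40·3·17 = 2040; A_3A_4 = 3·17·15 = 765.
Length 3: A_1..A_3: k=1: 0+2040+15·40·17=12240; k=2: 1800+0+15·3·17=2565 → min 2565 | A_2..A_4: k=2: 0+765+40·3·15=2565; k=3: 2040+0+40·17·15=12240 → min 2565.
Length 4: A_1..A_4: k=1: 0+2565+15·40·15=11565; k=2: 1800+765+15·3·15=3240; k=3: 2565+0+15·17·15=6390 → min 3240.
Optimal order: ((A_1 × A_2) × (A_3 × A_4)) with cost 3240.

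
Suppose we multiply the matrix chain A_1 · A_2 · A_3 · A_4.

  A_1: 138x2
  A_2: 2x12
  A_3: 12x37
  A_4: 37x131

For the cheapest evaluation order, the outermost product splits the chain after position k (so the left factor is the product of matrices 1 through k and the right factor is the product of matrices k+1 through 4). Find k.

1

Adjacent pairs: A_1A_2 = 138·2·12 = 3312; A_2A_3 = 2·12·37 = 888; A_3A_4 = 12·37·131 = 58164.
Length 3: A_1..A_3: k=1: 0+888+138·2·37=11100; k=2: 3312+0+138·12·37=64584 → min 11100 | A_2..A_4: k=2: 0+58164+2·12·131=61308; k=3: 888+0+2·37·131=10582 → min 10582.
Top-level splits: k=1: (A_1..A_1)·(A_2..A_4) → 0+10582+138·2·131 = 46738; k=2: (A_1..A_2)·(A_3..A_4) → 3312+58164+138·12·131 = 278412; k=3: (A_1..A_3)·(A_4..A_4) → 11100+0+138·37·131 = 679986.
Best split is after A_1, i.e. k = 1.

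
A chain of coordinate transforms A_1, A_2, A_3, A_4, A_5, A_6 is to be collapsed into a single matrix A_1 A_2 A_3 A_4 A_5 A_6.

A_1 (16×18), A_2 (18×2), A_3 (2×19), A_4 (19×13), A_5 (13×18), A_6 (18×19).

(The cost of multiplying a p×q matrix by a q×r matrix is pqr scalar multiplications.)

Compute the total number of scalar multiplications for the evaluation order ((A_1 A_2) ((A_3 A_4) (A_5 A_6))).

(A_1 A_2): 16×18 by 18×2 → 16×2, cost 16·18·2 = 576
(A_3 A_4): 2×19 by 19×13 → 2×13, cost 2·19·13 = 494
(A_5 A_6): 13×18 by 18×19 → 13×19, cost 13·18·19 = 4446
((A_3 A_4) (A_5 A_6)): 2×13 by 13×19 → 2×19, cost 2·13·19 = 494; cumulative 5434
((A_1 A_2) ((A_3 A_4) (A_5 A_6))): 16×2 by 2×19 → 16×19, cost 16·2·19 = 608; cumulative 6618
Total: 6618 scalar multiplications.

6618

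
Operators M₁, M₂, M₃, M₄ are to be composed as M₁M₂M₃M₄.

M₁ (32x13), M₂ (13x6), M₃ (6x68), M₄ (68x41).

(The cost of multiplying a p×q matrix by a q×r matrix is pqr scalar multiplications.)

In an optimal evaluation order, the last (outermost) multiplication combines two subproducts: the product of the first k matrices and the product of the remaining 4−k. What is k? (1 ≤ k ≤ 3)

2

Adjacent pairs: M₁M₂ = 32·13·6 = 2496; M₂M₃ = 13·6·68 = 5304; M₃M₄ = 6·68·41 = 16728.
Length 3: M₁..M₃: k=1: 0+5304+32·13·68=33592; k=2: 2496+0+32·6·68=15552 → min 15552 | M₂..M₄: k=2: 0+16728+13·6·41=19926; k=3: 5304+0+13·68·41=41548 → min 19926.
Top-level splits: k=1: (M₁..M₁)·(M₂..M₄) → 0+19926+32·13·41 = 36982; k=2: (M₁..M₂)·(M₃..M₄) → 2496+16728+32·6·41 = 27096; k=3: (M₁..M₃)·(M₄..M₄) → 15552+0+32·68·41 = 104768.
Best split is after M₂, i.e. k = 2.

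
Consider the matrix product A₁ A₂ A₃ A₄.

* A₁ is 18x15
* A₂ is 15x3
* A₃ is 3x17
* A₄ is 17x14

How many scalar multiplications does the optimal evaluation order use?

2280

Adjacent pairs: A₁A₂ = 18·15·3 = 810; A₂A₃ = 15·3·17 = 765; A₃A₄ = 3·17·14 = 714.
Length 3: A₁..A₃: k=1: 0+765+18·15·17=5355; k=2: 810+0+18·3·17=1728 → min 1728 | A₂..A₄: k=2: 0+714+15·3·14=1344; k=3: 765+0+15·17·14=4335 → min 1344.
Length 4: A₁..A₄: k=1: 0+1344+18·15·14=5124; k=2: 810+714+18·3·14=2280; k=3: 1728+0+18·17·14=6012 → min 2280.
Optimal order: ((A₁ A₂) (A₃ A₄)) with cost 2280.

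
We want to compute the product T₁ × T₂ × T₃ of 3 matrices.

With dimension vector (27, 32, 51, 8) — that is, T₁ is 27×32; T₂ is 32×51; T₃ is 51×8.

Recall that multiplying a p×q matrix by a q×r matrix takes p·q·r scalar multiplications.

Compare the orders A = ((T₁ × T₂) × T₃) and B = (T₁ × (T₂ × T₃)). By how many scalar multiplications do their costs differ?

35112

Order A = ((T₁ × T₂) × T₃): (T₁ × T₂): 27×32 by 32×51 → 27×51, cost 27·32·51 = 44064; ((T₁ × T₂) × T₃): 27×51 by 51×8 → 27×8, cost 27·51·8 = 11016; cumulative 55080. Total 55080.
Order B = (T₁ × (T₂ × T₃)): (T₂ × T₃): 32×51 by 51×8 → 32×8, cost 32·51·8 = 13056; (T₁ × (T₂ × T₃)): 27×32 by 32×8 → 27×8, cost 27·32·8 = 6912; cumulative 19968. Total 19968.
Difference: |55080 − 19968| = 35112.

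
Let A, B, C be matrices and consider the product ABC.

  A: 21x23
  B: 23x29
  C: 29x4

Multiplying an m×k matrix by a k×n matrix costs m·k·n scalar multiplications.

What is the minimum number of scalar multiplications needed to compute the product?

4600

Order (A(BC)): (BC): 23×29 by 29×4 → 23×4, cost 23·29·4 = 2668; (A(BC)): 21×23 by 23×4 → 21×4, cost 21·23·4 = 1932; cumulative 4600. Total 4600.
Order ((AB)C): (AB): 21×23 by 23×29 → 21×29, cost 21·23·29 = 14007; ((AB)C): 21×29 by 29×4 → 21×4, cost 21·29·4 = 2436; cumulative 16443. Total 16443.
Minimum: 4600.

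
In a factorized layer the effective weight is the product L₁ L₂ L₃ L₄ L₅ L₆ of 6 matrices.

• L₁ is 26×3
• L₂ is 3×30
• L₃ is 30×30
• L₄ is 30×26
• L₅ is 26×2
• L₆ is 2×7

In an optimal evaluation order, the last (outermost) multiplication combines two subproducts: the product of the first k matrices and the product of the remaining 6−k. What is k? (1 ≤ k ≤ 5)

5

Adjacent pairs: L₁L₂ = 26·3·30 = 2340; L₂L₃ = 3·30·30 = 2700; L₃L₄ = 30·30·26 = 23400; L₄L₅ = 30·26·2 = 1560; L₅L₆ = 26·2·7 = 364.
Length 3: L₁..L₃: k=1: 0+2700+26·3·30=5040; k=2: 2340+0+26·30·30=25740 → min 5040 | L₂..L₄: k=2: 0+23400+3·30·26=25740; k=3: 2700+0+3·30·26=5040 → min 5040 | L₃..L₅: k=3: 0+1560+30·30·2=3360; k=4: 23400+0+30·26·2=24960 → min 3360 | L₄..L₆: k=4: 0+364+30·26·7=5824; k=5: 1560+0+30·2·7=1980 → min 1980.
Length 4: L₁..L₄: k=1: 0+5040+26·3·26=7068; k=2: 2340+23400+26·30·26=46020; k=3: 5040+0+26·30·26=25320 → min 7068 | L₂..L₅: k=2: 0+3360+3·30·2=3540; k=3: 2700+1560+3·30·2=4440; k=4: 5040+0+3·26·2=5196 → min 3540 | L₃..L₆: k=3: 0+1980+30·30·7=8280; k=4: 23400+364+30·26·7=29224; k=5: 3360+0+30·2·7=3780 → min 3780.
Length 5: L₁..L₅: k=1: 0+3540+26·3·2=3696; k=2: 2340+3360+26·30·2=7260; k=3: 5040+1560+26·30·2=8160; k=4: 7068+0+26·26·2=8420 → min 3696 | L₂..L₆: k=2: 0+3780+3·30·7=4410; k=3: 2700+1980+3·30·7=5310; k=4: 5040+364+3·26·7=5950; k=5: 3540+0+3·2·7=3582 → min 3582.
Top-level splits: k=1: (L₁..L₁)·(L₂..L₆) → 0+3582+26·3·7 = 4128; k=2: (L₁..L₂)·(L₃..L₆) → 2340+3780+26·30·7 = 11580; k=3: (L₁..L₃)·(L₄..L₆) → 5040+1980+26·30·7 = 12480; k=4: (L₁..L₄)·(L₅..L₆) → 7068+364+26·26·7 = 12164; k=5: (L₁..L₅)·(L₆..L₆) → 3696+0+26·2·7 = 4060.
Best split is after L₅, i.e. k = 5.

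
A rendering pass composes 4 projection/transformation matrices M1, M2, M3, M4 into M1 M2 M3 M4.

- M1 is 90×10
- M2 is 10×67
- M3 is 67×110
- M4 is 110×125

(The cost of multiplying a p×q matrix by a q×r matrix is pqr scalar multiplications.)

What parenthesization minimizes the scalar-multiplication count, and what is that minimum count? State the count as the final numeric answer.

323700

Adjacent pairs: M1M2 = 90·10·67 = 60300; M2M3 = 10·67·110 = 73700; M3M4 = 67·110·125 = 921250.
Length 3: M1..M3: k=1: 0+73700+90·10·110=172700; k=2: 60300+0+90·67·110=723600 → min 172700 | M2..M4: k=2: 0+921250+10·67·125=1005000; k=3: 73700+0+10·110·125=211200 → min 211200.
Length 4: M1..M4: k=1: 0+211200+90·10·125=323700; k=2: 60300+921250+90·67·125=1735300; k=3: 172700+0+90·110·125=1410200 → min 323700.
Optimal parenthesization: (M1 ((M2 M3) M4)) with cost 323700.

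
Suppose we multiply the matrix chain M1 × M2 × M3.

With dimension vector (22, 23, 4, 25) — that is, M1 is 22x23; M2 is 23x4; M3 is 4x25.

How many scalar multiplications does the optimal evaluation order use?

4224

Order (M1 × (M2 × M3)): (M2 × M3): 23×4 by 4×25 → 23×25, cost 23·4·25 = 2300; (M1 × (M2 × M3)): 22×23 by 23×25 → 22×25, cost 22·23·25 = 12650; cumulative 14950. Total 14950.
Order ((M1 × M2) × M3): (M1 × M2): 22×23 by 23×4 → 22×4, cost 22·23·4 = 2024; ((M1 × M2) × M3): 22×4 by 4×25 → 22×25, cost 22·4·25 = 2200; cumulative 4224. Total 4224.
Minimum: 4224.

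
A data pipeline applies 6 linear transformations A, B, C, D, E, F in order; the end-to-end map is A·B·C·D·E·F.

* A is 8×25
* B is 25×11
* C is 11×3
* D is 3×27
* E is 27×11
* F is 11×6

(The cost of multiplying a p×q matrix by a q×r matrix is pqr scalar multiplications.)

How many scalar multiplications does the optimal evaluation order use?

Adjacent pairs: AB = 8·25·11 = 2200; BC = 25·11·3 = 825; CD = 11·3·27 = 891; DE = 3·27·11 = 891; EF = 27·11·6 = 1782.
Length 3: A..C: k=1: 0+825+8·25·3=1425; k=2: 2200+0+8·11·3=2464 → min 1425 | B..D: k=2: 0+891+25·11·27=8316; k=3: 825+0+25·3·27=2850 → min 2850 | C..E: k=3: 0+891+11·3·11=1254; k=4: 891+0+11·27·11=4158 → min 1254 | D..F: k=4: 0+1782+3·27·6=2268; k=5: 891+0+3·11·6=1089 → min 1089.
Length 4: A..D: k=1: 0+2850+8·25·27=8250; k=2: 2200+891+8·11·27=5467; k=3: 1425+0+8·3·27=2073 → min 2073 | B..E: k=2: 0+1254+25·11·11=4279; k=3: 825+891+25·3·11=2541; k=4: 2850+0+25·27·11=10275 → min 2541 | C..F: k=3: 0+1089+11·3·6=1287; k=4: 891+1782+11·27·6=4455; k=5: 1254+0+11·11·6=1980 → min 1287.
Length 5: A..E: k=1: 0+2541+8·25·11=4741; k=2: 2200+1254+8·11·11=4422; k=3: 1425+891+8·3·11=2580; k=4: 2073+0+8·27·11=4449 → min 2580 | B..F: k=2: 0+1287+25·11·6=2937; k=3: 825+1089+25·3·6=2364; k=4: 2850+1782+25·27·6=8682; k=5: 2541+0+25·11·6=4191 → min 2364.
Length 6: A..F: k=1: 0+2364+8·25·6=3564; k=2: 2200+1287+8·11·6=4015; k=3: 1425+1089+8·3·6=2658; k=4: 2073+1782+8·27·6=5151; k=5: 2580+0+8·11·6=3108 → min 2658.
Optimal order: ((A·(B·C))·((D·E)·F)) with cost 2658.

2658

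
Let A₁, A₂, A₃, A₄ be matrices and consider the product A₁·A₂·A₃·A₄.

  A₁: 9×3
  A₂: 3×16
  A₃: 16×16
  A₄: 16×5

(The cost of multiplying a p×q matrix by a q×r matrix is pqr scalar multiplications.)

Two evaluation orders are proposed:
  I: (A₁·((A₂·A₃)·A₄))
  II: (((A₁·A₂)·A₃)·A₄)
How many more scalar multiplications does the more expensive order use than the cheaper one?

Order I = (A₁·((A₂·A₃)·A₄)): (A₂·A₃): 3×16 by 16×16 → 3×16, cost 3·16·16 = 768; ((A₂·A₃)·A₄): 3×16 by 16×5 → 3×5, cost 3·16·5 = 240; cumulative 1008; (A₁·((A₂·A₃)·A₄)): 9×3 by 3×5 → 9×5, cost 9·3·5 = 135; cumulative 1143. Total 1143.
Order II = (((A₁·A₂)·A₃)·A₄): (A₁·A₂): 9×3 by 3×16 → 9×16, cost 9·3·16 = 432; ((A₁·A₂)·A₃): 9×16 by 16×16 → 9×16, cost 9·16·16 = 2304; cumulative 2736; (((A₁·A₂)·A₃)·A₄): 9×16 by 16×5 → 9×5, cost 9·16·5 = 720; cumulative 3456. Total 3456.
Difference: |1143 − 3456| = 2313.

2313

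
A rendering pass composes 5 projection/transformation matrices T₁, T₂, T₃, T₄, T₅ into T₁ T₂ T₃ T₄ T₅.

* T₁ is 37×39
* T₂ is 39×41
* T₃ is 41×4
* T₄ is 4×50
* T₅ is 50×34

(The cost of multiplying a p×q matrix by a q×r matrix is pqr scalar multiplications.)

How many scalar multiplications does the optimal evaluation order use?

24000

Adjacent pairs: T₁T₂ = 37·39·41 = 59163; T₂T₃ = 39·41·4 = 6396; T₃T₄ = 41·4·50 = 8200; T₄T₅ = 4·50·34 = 6800.
Length 3: T₁..T₃: k=1: 0+6396+37·39·4=12168; k=2: 59163+0+37·41·4=65231 → min 12168 | T₂..T₄: k=2: 0+8200+39·41·50=88150; k=3: 6396+0+39·4·50=14196 → min 14196 | T₃..T₅: k=3: 0+6800+41·4·34=12376; k=4: 8200+0+41·50·34=77900 → min 12376.
Length 4: T₁..T₄: k=1: 0+14196+37·39·50=86346; k=2: 59163+8200+37·41·50=143213; k=3: 12168+0+37·4·50=19568 → min 19568 | T₂..T₅: k=2: 0+12376+39·41·34=66742; k=3: 6396+6800+39·4·34=18500; k=4: 14196+0+39·50·34=80496 → min 18500.
Length 5: T₁..T₅: k=1: 0+18500+37·39·34=67562; k=2: 59163+12376+37·41·34=123117; k=3: 12168+6800+37·4·34=24000; k=4: 19568+0+37·50·34=82468 → min 24000.
Optimal order: ((T₁ (T₂ T₃)) (T₄ T₅)) with cost 24000.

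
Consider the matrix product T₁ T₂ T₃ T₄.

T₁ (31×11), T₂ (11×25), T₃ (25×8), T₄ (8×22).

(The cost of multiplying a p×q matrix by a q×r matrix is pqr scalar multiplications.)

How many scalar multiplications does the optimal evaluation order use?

Adjacent pairs: T₁T₂ = 31·11·25 = 8525; T₂T₃ = 11·25·8 = 2200; T₃T₄ = 25·8·22 = 4400.
Length 3: T₁..T₃: k=1: 0+2200+31·11·8=4928; k=2: 8525+0+31·25·8=14725 → min 4928 | T₂..T₄: k=2: 0+4400+11·25·22=10450; k=3: 2200+0+11·8·22=4136 → min 4136.
Length 4: T₁..T₄: k=1: 0+4136+31·11·22=11638; k=2: 8525+4400+31·25·22=29975; k=3: 4928+0+31·8·22=10384 → min 10384.
Optimal order: ((T₁ (T₂ T₃)) T₄) with cost 10384.

10384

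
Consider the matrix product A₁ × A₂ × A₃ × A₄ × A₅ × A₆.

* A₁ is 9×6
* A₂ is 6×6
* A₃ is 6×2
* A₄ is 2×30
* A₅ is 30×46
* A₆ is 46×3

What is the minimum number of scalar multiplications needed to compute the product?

Adjacent pairs: A₁A₂ = 9·6·6 = 324; A₂A₃ = 6·6·2 = 72; A₃A₄ = 6·2·30 = 360; A₄A₅ = 2·30·46 = 2760; A₅A₆ = 30·46·3 = 4140.
Length 3: A₁..A₃: k=1: 0+72+9·6·2=180; k=2: 324+0+9·6·2=432 → min 180 | A₂..A₄: k=2: 0+360+6·6·30=1440; k=3: 72+0+6·2·30=432 → min 432 | A₃..A₅: k=3: 0+2760+6·2·46=3312; k=4: 360+0+6·30·46=8640 → min 3312 | A₄..A₆: k=4: 0+4140+2·30·3=4320; k=5: 2760+0+2·46·3=3036 → min 3036.
Length 4: A₁..A₄: k=1: 0+432+9·6·30=2052; k=2: 324+360+9·6·30=2304; k=3: 180+0+9·2·30=720 → min 720 | A₂..A₅: k=2: 0+3312+6·6·46=4968; k=3: 72+2760+6·2·46=3384; k=4: 432+0+6·30·46=8712 → min 3384 | A₃..A₆: k=3: 0+3036+6·2·3=3072; k=4: 360+4140+6·30·3=5040; k=5: 3312+0+6·46·3=4140 → min 3072.
Length 5: A₁..A₅: k=1: 0+3384+9·6·46=5868; k=2: 324+3312+9·6·46=6120; k=3: 180+2760+9·2·46=3768; k=4: 720+0+9·30·46=13140 → min 3768 | A₂..A₆: k=2: 0+3072+6·6·3=3180; k=3: 72+3036+6·2·3=3144; k=4: 432+4140+6·30·3=5112; k=5: 3384+0+6·46·3=4212 → min 3144.
Length 6: A₁..A₆: k=1: 0+3144+9·6·3=3306; k=2: 324+3072+9·6·3=3558; k=3: 180+3036+9·2·3=3270; k=4: 720+4140+9·30·3=5670; k=5: 3768+0+9·46·3=5010 → min 3270.
Optimal order: ((A₁ × (A₂ × A₃)) × ((A₄ × A₅) × A₆)) with cost 3270.

3270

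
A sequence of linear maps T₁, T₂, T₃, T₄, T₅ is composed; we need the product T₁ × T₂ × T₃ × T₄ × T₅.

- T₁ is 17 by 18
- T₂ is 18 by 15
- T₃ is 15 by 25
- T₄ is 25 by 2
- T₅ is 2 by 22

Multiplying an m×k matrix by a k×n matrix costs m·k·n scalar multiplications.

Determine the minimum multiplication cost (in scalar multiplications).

2650

Adjacent pairs: T₁T₂ = 17·18·15 = 4590; T₂T₃ = 18·15·25 = 6750; T₃T₄ = 15·25·2 = 750; T₄T₅ = 25·2·22 = 1100.
Length 3: T₁..T₃: k=1: 0+6750+17·18·25=14400; k=2: 4590+0+17·15·25=10965 → min 10965 | T₂..T₄: k=2: 0+750+18·15·2=1290; k=3: 6750+0+18·25·2=7650 → min 1290 | T₃..T₅: k=3: 0+1100+15·25·22=9350; k=4: 750+0+15·2·22=1410 → min 1410.
Length 4: T₁..T₄: k=1: 0+1290+17·18·2=1902; k=2: 4590+750+17·15·2=5850; k=3: 10965+0+17·25·2=11815 → min 1902 | T₂..T₅: k=2: 0+1410+18·15·22=7350; k=3: 6750+1100+18·25·22=17750; k=4: 1290+0+18·2·22=2082 → min 2082.
Length 5: T₁..T₅: k=1: 0+2082+17·18·22=8814; k=2: 4590+1410+17·15·22=11610; k=3: 10965+1100+17·25·22=21415; k=4: 1902+0+17·2·22=2650 → min 2650.
Optimal order: ((T₁ × (T₂ × (T₃ × T₄))) × T₅) with cost 2650.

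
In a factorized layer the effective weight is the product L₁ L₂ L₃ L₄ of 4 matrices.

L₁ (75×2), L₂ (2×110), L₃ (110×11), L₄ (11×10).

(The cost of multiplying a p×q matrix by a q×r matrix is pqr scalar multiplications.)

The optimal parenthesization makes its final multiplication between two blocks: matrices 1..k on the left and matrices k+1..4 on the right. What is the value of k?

Adjacent pairs: L₁L₂ = 75·2·110 = 16500; L₂L₃ = 2·110·11 = 2420; L₃L₄ = 110·11·10 = 12100.
Length 3: L₁..L₃: k=1: 0+2420+75·2·11=4070; k=2: 16500+0+75·110·11=107250 → min 4070 | L₂..L₄: k=2: 0+12100+2·110·10=14300; k=3: 2420+0+2·11·10=2640 → min 2640.
Top-level splits: k=1: (L₁..L₁)·(L₂..L₄) → 0+2640+75·2·10 = 4140; k=2: (L₁..L₂)·(L₃..L₄) → 16500+12100+75·110·10 = 111100; k=3: (L₁..L₃)·(L₄..L₄) → 4070+0+75·11·10 = 12320.
Best split is after L₁, i.e. k = 1.

1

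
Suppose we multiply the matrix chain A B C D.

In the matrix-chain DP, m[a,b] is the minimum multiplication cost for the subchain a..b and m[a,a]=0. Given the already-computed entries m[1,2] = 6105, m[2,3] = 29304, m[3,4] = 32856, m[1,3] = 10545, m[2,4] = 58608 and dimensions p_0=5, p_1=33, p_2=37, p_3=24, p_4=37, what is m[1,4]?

14985

m[1,4] = min over k∈[1,3] of m[1,k]+m[k+1,4]+p_{0}·p_k·p_{4}.
k=1: 0 + 58608 + 5·33·37 = 64713; k=2: 6105 + 32856 + 5·37·37 = 45806; k=3: 10545 + 0 + 5·24·37 = 14985.
Minimum: 14985 at k=3.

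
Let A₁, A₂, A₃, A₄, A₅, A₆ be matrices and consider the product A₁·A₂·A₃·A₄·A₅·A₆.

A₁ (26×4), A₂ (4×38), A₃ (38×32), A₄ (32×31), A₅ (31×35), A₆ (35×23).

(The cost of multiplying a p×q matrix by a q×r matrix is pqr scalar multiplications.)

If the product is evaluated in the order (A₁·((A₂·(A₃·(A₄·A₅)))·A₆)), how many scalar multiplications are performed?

(A₄·A₅): 32×31 by 31×35 → 32×35, cost 32·31·35 = 34720
(A₃·(A₄·A₅)): 38×32 by 32×35 → 38×35, cost 38·32·35 = 42560; cumulative 77280
(A₂·(A₃·(A₄·A₅))): 4×38 by 38×35 → 4×35, cost 4·38·35 = 5320; cumulative 82600
((A₂·(A₃·(A₄·A₅)))·A₆): 4×35 by 35×23 → 4×23, cost 4·35·23 = 3220; cumulative 85820
(A₁·((A₂·(A₃·(A₄·A₅)))·A₆)): 26×4 by 4×23 → 26×23, cost 26·4·23 = 2392; cumulative 88212
Total: 88212 scalar multiplications.

88212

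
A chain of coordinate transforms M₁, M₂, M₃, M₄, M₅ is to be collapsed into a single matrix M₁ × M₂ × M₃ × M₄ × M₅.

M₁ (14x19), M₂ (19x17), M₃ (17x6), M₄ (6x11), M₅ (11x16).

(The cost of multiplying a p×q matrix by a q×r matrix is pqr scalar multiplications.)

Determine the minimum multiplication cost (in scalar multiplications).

Adjacent pairs: M₁M₂ = 14·19·17 = 4522; M₂M₃ = 19·17·6 = 1938; M₃M₄ = 17·6·11 = 1122; M₄M₅ = 6·11·16 = 1056.
Length 3: M₁..M₃: k=1: 0+1938+14·19·6=3534; k=2: 4522+0+14·17·6=5950 → min 3534 | M₂..M₄: k=2: 0+1122+19·17·11=4675; k=3: 1938+0+19·6·11=3192 → min 3192 | M₃..M₅: k=3: 0+1056+17·6·16=2688; k=4: 1122+0+17·11·16=4114 → min 2688.
Length 4: M₁..M₄: k=1: 0+3192+14·19·11=6118; k=2: 4522+1122+14·17·11=8262; k=3: 3534+0+14·6·11=4458 → min 4458 | M₂..M₅: k=2: 0+2688+19·17·16=7856; k=3: 1938+1056+19·6·16=4818; k=4: 3192+0+19·11·16=6536 → min 4818.
Length 5: M₁..M₅: k=1: 0+4818+14·19·16=9074; k=2: 4522+2688+14·17·16=11018; k=3: 3534+1056+14·6·16=5934; k=4: 4458+0+14·11·16=6922 → min 5934.
Optimal order: ((M₁ × (M₂ × M₃)) × (M₄ × M₅)) with cost 5934.

5934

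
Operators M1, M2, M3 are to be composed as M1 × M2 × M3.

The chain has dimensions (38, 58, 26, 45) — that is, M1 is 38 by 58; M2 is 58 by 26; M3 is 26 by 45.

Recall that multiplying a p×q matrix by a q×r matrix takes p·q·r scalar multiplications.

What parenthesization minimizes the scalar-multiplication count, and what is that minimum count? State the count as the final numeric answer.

(M1 × (M2 × M3)): cost 167040.
((M1 × M2) × M3): cost 101764.
Optimal: ((M1 × M2) × M3) with cost 101764.

101764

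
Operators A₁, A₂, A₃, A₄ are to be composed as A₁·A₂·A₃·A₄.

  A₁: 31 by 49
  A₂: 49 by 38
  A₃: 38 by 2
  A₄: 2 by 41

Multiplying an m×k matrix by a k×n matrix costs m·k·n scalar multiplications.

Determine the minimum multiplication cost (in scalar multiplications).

9304

Adjacent pairs: A₁A₂ = 31·49·38 = 57722; A₂A₃ = 49·38·2 = 3724; A₃A₄ = 38·2·41 = 3116.
Length 3: A₁..A₃: k=1: 0+3724+31·49·2=6762; k=2: 57722+0+31·38·2=60078 → min 6762 | A₂..A₄: k=2: 0+3116+49·38·41=79458; k=3: 3724+0+49·2·41=7742 → min 7742.
Length 4: A₁..A₄: k=1: 0+7742+31·49·41=70021; k=2: 57722+3116+31·38·41=109136; k=3: 6762+0+31·2·41=9304 → min 9304.
Optimal order: ((A₁·(A₂·A₃))·A₄) with cost 9304.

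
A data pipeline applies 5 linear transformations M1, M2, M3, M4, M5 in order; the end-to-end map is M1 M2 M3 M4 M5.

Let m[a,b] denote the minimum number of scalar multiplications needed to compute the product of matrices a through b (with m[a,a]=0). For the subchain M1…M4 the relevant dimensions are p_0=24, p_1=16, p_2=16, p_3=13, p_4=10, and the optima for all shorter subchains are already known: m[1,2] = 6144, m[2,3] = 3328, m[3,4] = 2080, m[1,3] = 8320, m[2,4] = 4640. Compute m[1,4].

8480

m[1,4] = min over k∈[1,3] of m[1,k]+m[k+1,4]+p_{0}·p_k·p_{4}.
k=1: 0 + 4640 + 24·16·10 = 8480; k=2: 6144 + 2080 + 24·16·10 = 12064; k=3: 8320 + 0 + 24·13·10 = 11440.
Minimum: 8480 at k=1.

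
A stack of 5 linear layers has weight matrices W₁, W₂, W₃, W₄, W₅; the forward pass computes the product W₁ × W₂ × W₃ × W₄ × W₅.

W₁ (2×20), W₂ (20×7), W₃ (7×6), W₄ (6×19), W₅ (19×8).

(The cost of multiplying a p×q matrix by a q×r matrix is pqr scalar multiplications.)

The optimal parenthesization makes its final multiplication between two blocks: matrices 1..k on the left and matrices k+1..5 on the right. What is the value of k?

Adjacent pairs: W₁W₂ = 2·20·7 = 280; W₂W₃ = 20·7·6 = 840; W₃W₄ = 7·6·19 = 798; W₄W₅ = 6·19·8 = 912.
Length 3: W₁..W₃: k=1: 0+840+2·20·6=1080; k=2: 280+0+2·7·6=364 → min 364 | W₂..W₄: k=2: 0+798+20·7·19=3458; k=3: 840+0+20·6·19=3120 → min 3120 | W₃..W₅: k=3: 0+912+7·6·8=1248; k=4: 798+0+7·19·8=1862 → min 1248.
Length 4: W₁..W₄: k=1: 0+3120+2·20·19=3880; k=2: 280+798+2·7·19=1344; k=3: 364+0+2·6·19=592 → min 592 | W₂..W₅: k=2: 0+1248+20·7·8=2368; k=3: 840+912+20·6·8=2712; k=4: 3120+0+20·19·8=6160 → min 2368.
Top-level splits: k=1: (W₁..W₁)·(W₂..W₅) → 0+2368+2·20·8 = 2688; k=2: (W₁..W₂)·(W₃..W₅) → 280+1248+2·7·8 = 1640; k=3: (W₁..W₃)·(W₄..W₅) → 364+912+2·6·8 = 1372; k=4: (W₁..W₄)·(W₅..W₅) → 592+0+2·19·8 = 896.
Best split is after W₄, i.e. k = 4.

4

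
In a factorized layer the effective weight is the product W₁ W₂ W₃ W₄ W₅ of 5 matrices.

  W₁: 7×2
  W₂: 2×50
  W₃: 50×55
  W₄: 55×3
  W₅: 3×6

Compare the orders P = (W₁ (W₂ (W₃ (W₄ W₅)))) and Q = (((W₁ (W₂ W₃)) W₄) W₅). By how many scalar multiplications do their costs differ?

Order P = (W₁ (W₂ (W₃ (W₄ W₅)))): (W₄ W₅): 55×3 by 3×6 → 55×6, cost 55·3·6 = 990; (W₃ (W₄ W₅)): 50×55 by 55×6 → 50×6, cost 50·55·6 = 16500; cumulative 17490; (W₂ (W₃ (W₄ W₅))): 2×50 by 50×6 → 2×6, cost 2·50·6 = 600; cumulative 18090; (W₁ (W₂ (W₃ (W₄ W₅)))): 7×2 by 2×6 → 7×6, cost 7·2·6 = 84; cumulative 18174. Total 18174.
Order Q = (((W₁ (W₂ W₃)) W₄) W₅): (W₂ W₃): 2×50 by 50×55 → 2×55, cost 2·50·55 = 5500; (W₁ (W₂ W₃)): 7×2 by 2×55 → 7×55, cost 7·2·55 = 770; cumulative 6270; ((W₁ (W₂ W₃)) W₄): 7×55 by 55×3 → 7×3, cost 7·55·3 = 1155; cumulative 7425; (((W₁ (W₂ W₃)) W₄) W₅): 7×3 by 3×6 → 7×6, cost 7·3·6 = 126; cumulative 7551. Total 7551.
Difference: |18174 − 7551| = 10623.

10623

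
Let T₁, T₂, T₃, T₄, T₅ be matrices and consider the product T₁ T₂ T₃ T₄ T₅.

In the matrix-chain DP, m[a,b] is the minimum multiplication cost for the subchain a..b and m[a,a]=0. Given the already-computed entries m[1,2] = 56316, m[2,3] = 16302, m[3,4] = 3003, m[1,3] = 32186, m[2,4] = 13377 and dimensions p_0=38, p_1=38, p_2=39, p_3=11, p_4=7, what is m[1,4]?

m[1,4] = min over k∈[1,3] of m[1,k]+m[k+1,4]+p_{0}·p_k·p_{4}.
k=1: 0 + 13377 + 38·38·7 = 23485; k=2: 56316 + 3003 + 38·39·7 = 69693; k=3: 32186 + 0 + 38·11·7 = 35112.
Minimum: 23485 at k=1.

23485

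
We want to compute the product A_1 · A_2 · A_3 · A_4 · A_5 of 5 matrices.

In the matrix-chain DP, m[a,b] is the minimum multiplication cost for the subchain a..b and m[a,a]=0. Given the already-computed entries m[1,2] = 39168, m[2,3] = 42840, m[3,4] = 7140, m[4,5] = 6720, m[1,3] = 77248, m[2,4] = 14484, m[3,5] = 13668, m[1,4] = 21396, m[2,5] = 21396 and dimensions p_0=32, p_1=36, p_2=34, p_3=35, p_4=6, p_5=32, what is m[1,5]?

m[1,5] = min over k∈[1,4] of m[1,k]+m[k+1,5]+p_{0}·p_k·p_{5}.
k=1: 0 + 21396 + 32·36·32 = 58260; k=2: 39168 + 13668 + 32·34·32 = 87652; k=3: 77248 + 6720 + 32·35·32 = 119808; k=4: 21396 + 0 + 32·6·32 = 27540.
Minimum: 27540 at k=4.

27540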